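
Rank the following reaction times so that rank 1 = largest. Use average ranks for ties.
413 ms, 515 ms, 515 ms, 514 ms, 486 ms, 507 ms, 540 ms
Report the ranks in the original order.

Sorted (descending): 540, 515, 515, 514, 507, 486, 413
The 2 values of 515 occupy positions 2–3 → average rank (2+3)/2 = 2.5.

7, 2.5, 2.5, 4, 6, 5, 1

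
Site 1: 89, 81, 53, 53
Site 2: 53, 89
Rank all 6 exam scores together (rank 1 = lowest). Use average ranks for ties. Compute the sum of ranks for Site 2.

Sorted (ascending): 53, 53, 53, 81, 89, 89
The 3 values of 53 occupy positions 1–3 → average rank 2.
The 2 values of 89 occupy positions 5–6 → average rank (5+6)/2 = 5.5.
Site 2 values → pooled ranks: 53→2, 89→5.5
Rank sum = 2 + 5.5 = 7.5

7.5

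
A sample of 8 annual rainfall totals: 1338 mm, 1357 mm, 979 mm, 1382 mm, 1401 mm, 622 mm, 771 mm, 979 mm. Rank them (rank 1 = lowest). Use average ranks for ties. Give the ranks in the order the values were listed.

Sorted (ascending): 622, 771, 979, 979, 1338, 1357, 1382, 1401
The 2 values of 979 occupy positions 3–4 → average rank (3+4)/2 = 3.5.

5, 6, 3.5, 7, 8, 1, 2, 3.5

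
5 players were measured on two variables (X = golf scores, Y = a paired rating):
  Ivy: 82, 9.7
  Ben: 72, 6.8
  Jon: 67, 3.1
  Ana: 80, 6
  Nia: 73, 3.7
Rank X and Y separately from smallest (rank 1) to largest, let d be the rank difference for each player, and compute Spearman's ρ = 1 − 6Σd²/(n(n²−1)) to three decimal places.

Ranks of variable 1: 5, 2, 1, 4, 3
Ranks of variable 2: 5, 4, 1, 3, 2
d = r₁ − r₂: 0, -2, 0, 1, 1
d²: 0, 4, 0, 1, 1; Σd² = 6
ρ = 1 − 6·6/(5·24) = 1 − 36/120 = 0.700

0.700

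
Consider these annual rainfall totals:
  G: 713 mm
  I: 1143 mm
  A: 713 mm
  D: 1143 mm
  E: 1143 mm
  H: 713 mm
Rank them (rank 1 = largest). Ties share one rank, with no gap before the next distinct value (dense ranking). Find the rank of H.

2

Sorted (descending): 1143, 1143, 1143, 713, 713, 713
The 3 values of 1143 share dense rank 1.
The 3 values of 713 share dense rank 2.
H has value 713 mm → rank 2.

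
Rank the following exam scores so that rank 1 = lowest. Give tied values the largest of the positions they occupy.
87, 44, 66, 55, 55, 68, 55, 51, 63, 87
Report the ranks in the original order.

Sorted (ascending): 44, 51, 55, 55, 55, 63, 66, 68, 87, 87
The 3 values of 55 occupy positions 3–5 → each gets rank 5.
The 2 values of 87 occupy positions 9–10 → each gets rank 10.

10, 1, 7, 5, 5, 8, 5, 2, 6, 10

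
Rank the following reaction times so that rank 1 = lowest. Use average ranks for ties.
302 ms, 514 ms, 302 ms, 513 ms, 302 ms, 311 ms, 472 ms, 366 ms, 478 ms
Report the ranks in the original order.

2, 9, 2, 8, 2, 4, 6, 5, 7

Sorted (ascending): 302, 302, 302, 311, 366, 472, 478, 513, 514
The 3 values of 302 occupy positions 1–3 → average rank 2.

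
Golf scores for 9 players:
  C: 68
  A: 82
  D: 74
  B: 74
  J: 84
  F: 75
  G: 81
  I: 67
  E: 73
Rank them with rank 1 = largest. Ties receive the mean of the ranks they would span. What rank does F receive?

Sorted (descending): 84, 82, 81, 75, 74, 74, 73, 68, 67
The 2 values of 74 occupy positions 5–6 → average rank (5+6)/2 = 5.5.
F has value 75 → rank 4.

4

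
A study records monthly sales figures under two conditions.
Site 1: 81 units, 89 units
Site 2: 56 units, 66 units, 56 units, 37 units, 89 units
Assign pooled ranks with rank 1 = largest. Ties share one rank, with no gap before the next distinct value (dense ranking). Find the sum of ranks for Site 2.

Sorted (descending): 89, 89, 81, 66, 56, 56, 37
The 2 values of 89 share dense rank 1.
The 2 values of 56 share dense rank 4.
Remaining distinct values take the next consecutive integers.
Site 2 values → pooled ranks: 56→4, 66→3, 56→4, 37→5, 89→1
Rank sum = 4 + 3 + 4 + 5 + 1 = 17

17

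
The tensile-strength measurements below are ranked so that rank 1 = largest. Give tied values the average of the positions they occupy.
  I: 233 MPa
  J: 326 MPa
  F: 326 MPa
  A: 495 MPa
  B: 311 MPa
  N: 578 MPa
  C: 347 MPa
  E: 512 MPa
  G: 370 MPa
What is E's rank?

2

Sorted (descending): 578, 512, 495, 370, 347, 326, 326, 311, 233
The 2 values of 326 occupy positions 6–7 → average rank (6+7)/2 = 6.5.
E has value 512 MPa → rank 2.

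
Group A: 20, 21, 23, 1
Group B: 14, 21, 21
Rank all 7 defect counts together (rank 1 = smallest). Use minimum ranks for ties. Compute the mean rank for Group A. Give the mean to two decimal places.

3.75

Sorted (ascending): 1, 14, 20, 21, 21, 21, 23
The 3 values of 21 occupy positions 4–6 → each gets rank 4.
Group A values → pooled ranks: 20→3, 21→4, 23→7, 1→1
Mean rank = (3 + 4 + 7 + 1) / 4 = 3.75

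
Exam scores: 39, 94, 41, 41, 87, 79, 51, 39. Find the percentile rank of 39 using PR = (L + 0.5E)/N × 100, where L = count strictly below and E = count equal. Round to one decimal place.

12.5

N = 8.
Strictly below 39: 0. Equal to 39: 2.
PR = (0 + 0.5·2)/8 × 100 = 12.5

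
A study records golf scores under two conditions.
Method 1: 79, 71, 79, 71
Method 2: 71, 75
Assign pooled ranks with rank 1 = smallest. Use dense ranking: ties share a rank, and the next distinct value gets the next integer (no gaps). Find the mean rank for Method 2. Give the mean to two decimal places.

Sorted (ascending): 71, 71, 71, 75, 79, 79
The 3 values of 71 share dense rank 1.
The 2 values of 79 share dense rank 3.
Remaining distinct values take the next consecutive integers.
Method 2 values → pooled ranks: 71→1, 75→2
Mean rank = (1 + 2) / 2 = 1.50

1.50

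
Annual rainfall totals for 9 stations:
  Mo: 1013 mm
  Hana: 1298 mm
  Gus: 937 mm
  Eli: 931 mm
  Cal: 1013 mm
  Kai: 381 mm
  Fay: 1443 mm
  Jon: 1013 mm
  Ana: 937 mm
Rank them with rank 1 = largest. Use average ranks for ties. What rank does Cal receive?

4

Sorted (descending): 1443, 1298, 1013, 1013, 1013, 937, 937, 931, 381
The 3 values of 1013 occupy positions 3–5 → average rank 4.
The 2 values of 937 occupy positions 6–7 → average rank (6+7)/2 = 6.5.
Cal has value 1013 mm → rank 4.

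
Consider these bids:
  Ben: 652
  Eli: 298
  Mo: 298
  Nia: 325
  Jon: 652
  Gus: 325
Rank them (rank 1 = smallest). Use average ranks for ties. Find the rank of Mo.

1.5

Sorted (ascending): 298, 298, 325, 325, 652, 652
The 2 values of 298 occupy positions 1–2 → average rank (1+2)/2 = 1.5.
The 2 values of 325 occupy positions 3–4 → average rank (3+4)/2 = 3.5.
The 2 values of 652 occupy positions 5–6 → average rank (5+6)/2 = 5.5.
Mo has value 298 → rank 1.5.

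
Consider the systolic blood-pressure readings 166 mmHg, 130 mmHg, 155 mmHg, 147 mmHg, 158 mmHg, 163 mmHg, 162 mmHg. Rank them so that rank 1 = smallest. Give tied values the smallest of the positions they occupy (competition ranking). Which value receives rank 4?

158

Sorted (ascending): 130, 147, 155, 158, 162, 163, 166
No ties — each value takes its position as its rank.
Rank 4 → value 158.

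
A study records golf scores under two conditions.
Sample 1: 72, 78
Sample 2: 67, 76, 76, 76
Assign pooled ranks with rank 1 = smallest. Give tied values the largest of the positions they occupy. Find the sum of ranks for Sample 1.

Sorted (ascending): 67, 72, 76, 76, 76, 78
The 3 values of 76 occupy positions 3–5 → each gets rank 5.
Sample 1 values → pooled ranks: 72→2, 78→6
Rank sum = 2 + 6 = 8

8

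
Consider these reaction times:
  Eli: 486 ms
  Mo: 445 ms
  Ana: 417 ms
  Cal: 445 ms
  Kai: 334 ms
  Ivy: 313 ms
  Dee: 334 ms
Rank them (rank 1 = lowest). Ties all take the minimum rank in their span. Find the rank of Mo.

Sorted (ascending): 313, 334, 334, 417, 445, 445, 486
The 2 values of 334 occupy positions 2–3 → each gets rank 2.
The 2 values of 445 occupy positions 5–6 → each gets rank 5.
Mo has value 445 ms → rank 5.

5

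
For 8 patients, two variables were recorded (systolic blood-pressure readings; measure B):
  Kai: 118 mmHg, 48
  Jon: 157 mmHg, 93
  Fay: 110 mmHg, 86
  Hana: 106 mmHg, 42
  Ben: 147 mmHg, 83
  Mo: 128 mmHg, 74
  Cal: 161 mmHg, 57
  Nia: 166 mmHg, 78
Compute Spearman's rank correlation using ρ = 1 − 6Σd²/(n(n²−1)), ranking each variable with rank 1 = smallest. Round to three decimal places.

0.333

Ranks of variable 1: 3, 6, 2, 1, 5, 4, 7, 8
Ranks of variable 2: 2, 8, 7, 1, 6, 4, 3, 5
d = r₁ − r₂: 1, -2, -5, 0, -1, 0, 4, 3
d²: 1, 4, 25, 0, 1, 0, 16, 9; Σd² = 56
ρ = 1 − 6·56/(8·63) = 1 − 336/504 = 0.333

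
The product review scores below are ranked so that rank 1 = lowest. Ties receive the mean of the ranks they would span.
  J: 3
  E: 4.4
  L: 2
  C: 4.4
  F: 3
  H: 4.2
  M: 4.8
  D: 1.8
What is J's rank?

Sorted (ascending): 1.8, 2, 3, 3, 4.2, 4.4, 4.4, 4.8
The 2 values of 3 occupy positions 3–4 → average rank (3+4)/2 = 3.5.
The 2 values of 4.4 occupy positions 6–7 → average rank (6+7)/2 = 6.5.
J has value 3 → rank 3.5.

3.5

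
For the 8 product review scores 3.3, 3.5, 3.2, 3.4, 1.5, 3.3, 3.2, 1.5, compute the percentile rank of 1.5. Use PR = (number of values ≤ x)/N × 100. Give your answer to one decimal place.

N = 8.
Strictly below 1.5: 0. Equal to 1.5: 2.
PR = 2/8 × 100 = 25.0

25.0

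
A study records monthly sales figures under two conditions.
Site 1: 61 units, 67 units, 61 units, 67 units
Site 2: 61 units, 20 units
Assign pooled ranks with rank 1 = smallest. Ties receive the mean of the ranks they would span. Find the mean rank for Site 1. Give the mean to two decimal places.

4.25

Sorted (ascending): 20, 61, 61, 61, 67, 67
The 3 values of 61 occupy positions 2–4 → average rank 3.
The 2 values of 67 occupy positions 5–6 → average rank (5+6)/2 = 5.5.
Site 1 values → pooled ranks: 61→3, 67→5.5, 61→3, 67→5.5
Mean rank = (3 + 5.5 + 3 + 5.5) / 4 = 4.25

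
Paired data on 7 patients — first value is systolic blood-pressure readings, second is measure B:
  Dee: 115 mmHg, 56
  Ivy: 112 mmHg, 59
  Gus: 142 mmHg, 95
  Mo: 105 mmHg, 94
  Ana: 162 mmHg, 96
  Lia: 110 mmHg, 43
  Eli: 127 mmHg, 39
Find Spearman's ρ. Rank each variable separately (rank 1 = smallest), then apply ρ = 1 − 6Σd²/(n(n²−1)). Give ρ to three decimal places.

0.393

Ranks of variable 1: 4, 3, 6, 1, 7, 2, 5
Ranks of variable 2: 3, 4, 6, 5, 7, 2, 1
d = r₁ − r₂: 1, -1, 0, -4, 0, 0, 4
d²: 1, 1, 0, 16, 0, 0, 16; Σd² = 34
ρ = 1 − 6·34/(7·48) = 1 − 204/336 = 0.393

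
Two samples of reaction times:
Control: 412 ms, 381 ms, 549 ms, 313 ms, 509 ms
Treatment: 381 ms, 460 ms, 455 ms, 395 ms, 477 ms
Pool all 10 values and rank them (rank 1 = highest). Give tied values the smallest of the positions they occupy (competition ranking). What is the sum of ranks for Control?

27

Sorted (descending): 549, 509, 477, 460, 455, 412, 395, 381, 381, 313
The 2 values of 381 occupy positions 8–9 → each gets rank 8.
Control values → pooled ranks: 412→6, 381→8, 549→1, 313→10, 509→2
Rank sum = 6 + 8 + 1 + 10 + 2 = 27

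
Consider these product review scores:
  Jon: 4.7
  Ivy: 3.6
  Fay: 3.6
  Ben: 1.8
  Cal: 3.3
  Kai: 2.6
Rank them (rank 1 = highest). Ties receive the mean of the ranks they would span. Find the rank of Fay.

Sorted (descending): 4.7, 3.6, 3.6, 3.3, 2.6, 1.8
The 2 values of 3.6 occupy positions 2–3 → average rank (2+3)/2 = 2.5.
Fay has value 3.6 → rank 2.5.

2.5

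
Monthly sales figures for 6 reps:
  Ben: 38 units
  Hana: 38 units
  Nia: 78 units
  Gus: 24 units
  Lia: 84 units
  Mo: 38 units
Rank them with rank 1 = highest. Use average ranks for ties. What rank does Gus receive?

6

Sorted (descending): 84, 78, 38, 38, 38, 24
The 3 values of 38 occupy positions 3–5 → average rank 4.
Gus has value 24 units → rank 6.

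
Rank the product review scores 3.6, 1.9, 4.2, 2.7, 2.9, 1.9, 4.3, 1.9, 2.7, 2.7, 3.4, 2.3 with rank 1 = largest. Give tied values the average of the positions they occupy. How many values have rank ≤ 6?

5

Sorted (descending): 4.3, 4.2, 3.6, 3.4, 2.9, 2.7, 2.7, 2.7, 2.3, 1.9, 1.9, 1.9
The 3 values of 2.7 occupy positions 6–8 → average rank 7.
The 3 values of 1.9 occupy positions 10–12 → average rank 11.
Ranks ≤ 6: {1, 2, 3, 4, 5} → 5 values.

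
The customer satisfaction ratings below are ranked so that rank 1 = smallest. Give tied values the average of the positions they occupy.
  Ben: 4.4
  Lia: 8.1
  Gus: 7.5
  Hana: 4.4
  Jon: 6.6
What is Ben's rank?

1.5

Sorted (ascending): 4.4, 4.4, 6.6, 7.5, 8.1
The 2 values of 4.4 occupy positions 1–2 → average rank (1+2)/2 = 1.5.
Ben has value 4.4 → rank 1.5.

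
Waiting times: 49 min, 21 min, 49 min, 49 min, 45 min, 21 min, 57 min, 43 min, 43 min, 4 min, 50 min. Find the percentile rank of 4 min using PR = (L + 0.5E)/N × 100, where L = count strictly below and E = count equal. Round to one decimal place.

4.5

N = 11.
Strictly below 4: 0. Equal to 4: 1.
PR = (0 + 0.5·1)/11 × 100 = 4.5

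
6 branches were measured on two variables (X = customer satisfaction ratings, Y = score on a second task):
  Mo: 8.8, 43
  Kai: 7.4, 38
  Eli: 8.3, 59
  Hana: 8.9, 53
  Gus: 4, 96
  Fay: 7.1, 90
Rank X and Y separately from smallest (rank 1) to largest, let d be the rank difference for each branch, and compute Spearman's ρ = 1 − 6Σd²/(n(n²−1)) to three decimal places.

Ranks of variable 1: 5, 3, 4, 6, 1, 2
Ranks of variable 2: 2, 1, 4, 3, 6, 5
d = r₁ − r₂: 3, 2, 0, 3, -5, -3
d²: 9, 4, 0, 9, 25, 9; Σd² = 56
ρ = 1 − 6·56/(6·35) = 1 − 336/210 = -0.600

-0.600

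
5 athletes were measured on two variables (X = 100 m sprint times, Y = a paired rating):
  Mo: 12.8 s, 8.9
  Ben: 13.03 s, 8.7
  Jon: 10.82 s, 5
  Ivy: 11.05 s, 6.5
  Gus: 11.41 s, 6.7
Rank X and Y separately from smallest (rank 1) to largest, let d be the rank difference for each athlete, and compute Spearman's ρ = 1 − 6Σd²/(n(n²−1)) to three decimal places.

0.900

Ranks of variable 1: 4, 5, 1, 2, 3
Ranks of variable 2: 5, 4, 1, 2, 3
d = r₁ − r₂: -1, 1, 0, 0, 0
d²: 1, 1, 0, 0, 0; Σd² = 2
ρ = 1 − 6·2/(5·24) = 1 − 12/120 = 0.900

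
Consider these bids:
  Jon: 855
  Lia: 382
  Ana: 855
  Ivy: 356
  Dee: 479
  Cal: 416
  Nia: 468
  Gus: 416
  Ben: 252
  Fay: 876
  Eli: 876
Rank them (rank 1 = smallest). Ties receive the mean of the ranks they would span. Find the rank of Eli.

10.5

Sorted (ascending): 252, 356, 382, 416, 416, 468, 479, 855, 855, 876, 876
The 2 values of 416 occupy positions 4–5 → average rank (4+5)/2 = 4.5.
The 2 values of 855 occupy positions 8–9 → average rank (8+9)/2 = 8.5.
The 2 values of 876 occupy positions 10–11 → average rank (10+11)/2 = 10.5.
Eli has value 876 → rank 10.5.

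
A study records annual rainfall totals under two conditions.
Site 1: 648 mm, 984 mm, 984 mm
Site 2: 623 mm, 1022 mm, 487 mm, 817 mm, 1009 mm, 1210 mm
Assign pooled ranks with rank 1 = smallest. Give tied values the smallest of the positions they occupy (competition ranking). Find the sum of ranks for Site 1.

Sorted (ascending): 487, 623, 648, 817, 984, 984, 1009, 1022, 1210
The 2 values of 984 occupy positions 5–6 → each gets rank 5.
Site 1 values → pooled ranks: 648→3, 984→5, 984→5
Rank sum = 3 + 5 + 5 = 13

13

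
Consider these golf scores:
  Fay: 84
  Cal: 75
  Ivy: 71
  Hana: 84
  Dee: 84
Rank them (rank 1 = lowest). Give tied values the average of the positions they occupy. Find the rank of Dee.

4

Sorted (ascending): 71, 75, 84, 84, 84
The 3 values of 84 occupy positions 3–5 → average rank 4.
Dee has value 84 → rank 4.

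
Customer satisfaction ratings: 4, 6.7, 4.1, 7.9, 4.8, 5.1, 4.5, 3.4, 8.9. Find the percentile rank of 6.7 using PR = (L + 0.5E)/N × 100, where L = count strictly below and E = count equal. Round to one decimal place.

N = 9.
Strictly below 6.7: 6. Equal to 6.7: 1.
PR = (6 + 0.5·1)/9 × 100 = 72.2

72.2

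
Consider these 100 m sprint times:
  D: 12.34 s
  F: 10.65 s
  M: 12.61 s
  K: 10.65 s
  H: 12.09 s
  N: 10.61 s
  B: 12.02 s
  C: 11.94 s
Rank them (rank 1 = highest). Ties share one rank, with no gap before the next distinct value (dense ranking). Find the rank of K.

Sorted (descending): 12.61, 12.34, 12.09, 12.02, 11.94, 10.65, 10.65, 10.61
The 2 values of 10.65 share dense rank 6.
Remaining distinct values take the next consecutive integers.
K has value 10.65 s → rank 6.

6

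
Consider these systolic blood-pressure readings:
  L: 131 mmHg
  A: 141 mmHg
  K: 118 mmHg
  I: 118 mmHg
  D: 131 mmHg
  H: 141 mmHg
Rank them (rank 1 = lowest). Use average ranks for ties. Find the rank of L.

3.5

Sorted (ascending): 118, 118, 131, 131, 141, 141
The 2 values of 118 occupy positions 1–2 → average rank (1+2)/2 = 1.5.
The 2 values of 131 occupy positions 3–4 → average rank (3+4)/2 = 3.5.
The 2 values of 141 occupy positions 5–6 → average rank (5+6)/2 = 5.5.
L has value 131 mmHg → rank 3.5.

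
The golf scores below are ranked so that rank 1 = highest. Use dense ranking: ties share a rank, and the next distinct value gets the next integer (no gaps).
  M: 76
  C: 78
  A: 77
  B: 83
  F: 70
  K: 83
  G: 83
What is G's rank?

Sorted (descending): 83, 83, 83, 78, 77, 76, 70
The 3 values of 83 share dense rank 1.
Remaining distinct values take the next consecutive integers.
G has value 83 → rank 1.

1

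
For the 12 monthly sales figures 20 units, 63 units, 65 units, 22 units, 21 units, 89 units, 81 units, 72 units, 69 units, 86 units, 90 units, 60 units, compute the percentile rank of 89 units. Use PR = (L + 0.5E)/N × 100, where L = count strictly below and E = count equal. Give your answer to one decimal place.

87.5

N = 12.
Strictly below 89: 10. Equal to 89: 1.
PR = (10 + 0.5·1)/12 × 100 = 87.5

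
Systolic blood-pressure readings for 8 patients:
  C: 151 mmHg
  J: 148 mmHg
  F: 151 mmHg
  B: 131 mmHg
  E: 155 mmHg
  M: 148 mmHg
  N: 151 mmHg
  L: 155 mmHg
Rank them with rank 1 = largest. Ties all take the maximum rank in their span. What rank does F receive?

Sorted (descending): 155, 155, 151, 151, 151, 148, 148, 131
The 2 values of 155 occupy positions 1–2 → each gets rank 2.
The 3 values of 151 occupy positions 3–5 → each gets rank 5.
The 2 values of 148 occupy positions 6–7 → each gets rank 7.
F has value 151 mmHg → rank 5.

5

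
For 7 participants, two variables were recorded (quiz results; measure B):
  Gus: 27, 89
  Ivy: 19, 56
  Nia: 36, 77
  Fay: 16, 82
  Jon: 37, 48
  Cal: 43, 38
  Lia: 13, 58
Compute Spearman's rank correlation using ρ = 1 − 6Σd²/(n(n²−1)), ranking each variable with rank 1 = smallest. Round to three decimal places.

Ranks of variable 1: 4, 3, 5, 2, 6, 7, 1
Ranks of variable 2: 7, 3, 5, 6, 2, 1, 4
d = r₁ − r₂: -3, 0, 0, -4, 4, 6, -3
d²: 9, 0, 0, 16, 16, 36, 9; Σd² = 86
ρ = 1 − 6·86/(7·48) = 1 − 516/336 = -0.536

-0.536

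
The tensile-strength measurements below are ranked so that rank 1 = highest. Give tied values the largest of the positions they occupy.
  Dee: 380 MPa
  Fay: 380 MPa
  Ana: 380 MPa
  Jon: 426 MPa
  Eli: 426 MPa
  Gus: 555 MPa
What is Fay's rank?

6

Sorted (descending): 555, 426, 426, 380, 380, 380
The 2 values of 426 occupy positions 2–3 → each gets rank 3.
The 3 values of 380 occupy positions 4–6 → each gets rank 6.
Fay has value 380 MPa → rank 6.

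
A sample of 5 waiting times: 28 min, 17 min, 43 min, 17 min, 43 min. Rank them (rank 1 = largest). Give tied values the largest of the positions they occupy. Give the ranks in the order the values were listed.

Sorted (descending): 43, 43, 28, 17, 17
The 2 values of 43 occupy positions 1–2 → each gets rank 2.
The 2 values of 17 occupy positions 4–5 → each gets rank 5.

3, 5, 2, 5, 2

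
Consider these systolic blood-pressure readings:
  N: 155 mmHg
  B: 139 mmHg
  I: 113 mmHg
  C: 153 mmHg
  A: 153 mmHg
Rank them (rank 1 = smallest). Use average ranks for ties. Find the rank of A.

Sorted (ascending): 113, 139, 153, 153, 155
The 2 values of 153 occupy positions 3–4 → average rank (3+4)/2 = 3.5.
A has value 153 mmHg → rank 3.5.

3.5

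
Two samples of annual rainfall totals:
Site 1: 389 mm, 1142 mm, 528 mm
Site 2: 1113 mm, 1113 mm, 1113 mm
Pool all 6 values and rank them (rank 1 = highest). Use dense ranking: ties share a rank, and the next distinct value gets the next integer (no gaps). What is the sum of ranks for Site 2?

Sorted (descending): 1142, 1113, 1113, 1113, 528, 389
The 3 values of 1113 share dense rank 2.
Remaining distinct values take the next consecutive integers.
Site 2 values → pooled ranks: 1113→2, 1113→2, 1113→2
Rank sum = 2 + 2 + 2 = 6

6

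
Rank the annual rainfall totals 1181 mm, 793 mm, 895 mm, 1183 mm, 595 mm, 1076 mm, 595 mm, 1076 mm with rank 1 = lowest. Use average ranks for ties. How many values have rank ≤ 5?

Sorted (ascending): 595, 595, 793, 895, 1076, 1076, 1181, 1183
The 2 values of 595 occupy positions 1–2 → average rank (1+2)/2 = 1.5.
The 2 values of 1076 occupy positions 5–6 → average rank (5+6)/2 = 5.5.
Ranks ≤ 5: {1.5, 1.5, 3, 4} → 4 values.

4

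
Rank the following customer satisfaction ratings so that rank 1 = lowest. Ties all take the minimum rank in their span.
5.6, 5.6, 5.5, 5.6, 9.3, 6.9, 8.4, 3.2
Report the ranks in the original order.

3, 3, 2, 3, 8, 6, 7, 1

Sorted (ascending): 3.2, 5.5, 5.6, 5.6, 5.6, 6.9, 8.4, 9.3
The 3 values of 5.6 occupy positions 3–5 → each gets rank 3.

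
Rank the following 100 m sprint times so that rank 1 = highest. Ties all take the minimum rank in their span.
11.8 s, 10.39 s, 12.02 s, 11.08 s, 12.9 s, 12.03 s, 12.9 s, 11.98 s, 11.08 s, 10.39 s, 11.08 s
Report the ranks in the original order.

Sorted (descending): 12.9, 12.9, 12.03, 12.02, 11.98, 11.8, 11.08, 11.08, 11.08, 10.39, 10.39
The 2 values of 12.9 occupy positions 1–2 → each gets rank 1.
The 3 values of 11.08 occupy positions 7–9 → each gets rank 7.
The 2 values of 10.39 occupy positions 10–11 → each gets rank 10.

6, 10, 4, 7, 1, 3, 1, 5, 7, 10, 7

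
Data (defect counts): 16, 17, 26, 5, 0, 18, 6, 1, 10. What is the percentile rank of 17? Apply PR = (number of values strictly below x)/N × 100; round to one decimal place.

66.7

N = 9.
Strictly below 17: 6. Equal to 17: 1.
PR = 6/9 × 100 = 66.7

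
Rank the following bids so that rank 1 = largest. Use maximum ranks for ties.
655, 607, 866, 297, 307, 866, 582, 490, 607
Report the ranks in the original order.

Sorted (descending): 866, 866, 655, 607, 607, 582, 490, 307, 297
The 2 values of 866 occupy positions 1–2 → each gets rank 2.
The 2 values of 607 occupy positions 4–5 → each gets rank 5.

3, 5, 2, 9, 8, 2, 6, 7, 5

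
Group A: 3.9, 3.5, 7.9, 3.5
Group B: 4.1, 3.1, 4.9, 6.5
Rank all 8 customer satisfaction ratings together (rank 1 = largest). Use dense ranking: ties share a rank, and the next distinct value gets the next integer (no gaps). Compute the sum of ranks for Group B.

16

Sorted (descending): 7.9, 6.5, 4.9, 4.1, 3.9, 3.5, 3.5, 3.1
The 2 values of 3.5 share dense rank 6.
Remaining distinct values take the next consecutive integers.
Group B values → pooled ranks: 4.1→4, 3.1→7, 4.9→3, 6.5→2
Rank sum = 4 + 7 + 3 + 2 = 16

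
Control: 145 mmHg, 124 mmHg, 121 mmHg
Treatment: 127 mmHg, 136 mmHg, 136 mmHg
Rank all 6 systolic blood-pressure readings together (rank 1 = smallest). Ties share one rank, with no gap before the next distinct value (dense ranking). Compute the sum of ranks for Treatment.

Sorted (ascending): 121, 124, 127, 136, 136, 145
The 2 values of 136 share dense rank 4.
Remaining distinct values take the next consecutive integers.
Treatment values → pooled ranks: 127→3, 136→4, 136→4
Rank sum = 3 + 4 + 4 = 11

11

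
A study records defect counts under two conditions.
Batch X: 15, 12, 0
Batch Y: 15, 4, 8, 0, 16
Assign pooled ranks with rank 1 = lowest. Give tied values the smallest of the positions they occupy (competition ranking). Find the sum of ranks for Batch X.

Sorted (ascending): 0, 0, 4, 8, 12, 15, 15, 16
The 2 values of 0 occupy positions 1–2 → each gets rank 1.
The 2 values of 15 occupy positions 6–7 → each gets rank 6.
Batch X values → pooled ranks: 15→6, 12→5, 0→1
Rank sum = 6 + 5 + 1 = 12

12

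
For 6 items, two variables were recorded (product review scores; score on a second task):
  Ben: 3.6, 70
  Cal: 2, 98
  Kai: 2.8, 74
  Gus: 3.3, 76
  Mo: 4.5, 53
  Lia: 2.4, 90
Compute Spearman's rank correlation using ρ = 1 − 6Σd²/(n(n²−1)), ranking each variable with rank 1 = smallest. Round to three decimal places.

Ranks of variable 1: 5, 1, 3, 4, 6, 2
Ranks of variable 2: 2, 6, 3, 4, 1, 5
d = r₁ − r₂: 3, -5, 0, 0, 5, -3
d²: 9, 25, 0, 0, 25, 9; Σd² = 68
ρ = 1 − 6·68/(6·35) = 1 − 408/210 = -0.943

-0.943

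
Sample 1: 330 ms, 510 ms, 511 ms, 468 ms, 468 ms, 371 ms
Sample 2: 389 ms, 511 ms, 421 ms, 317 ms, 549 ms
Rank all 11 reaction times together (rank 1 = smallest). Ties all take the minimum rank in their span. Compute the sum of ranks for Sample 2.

30

Sorted (ascending): 317, 330, 371, 389, 421, 468, 468, 510, 511, 511, 549
The 2 values of 468 occupy positions 6–7 → each gets rank 6.
The 2 values of 511 occupy positions 9–10 → each gets rank 9.
Sample 2 values → pooled ranks: 389→4, 511→9, 421→5, 317→1, 549→11
Rank sum = 4 + 9 + 5 + 1 + 11 = 30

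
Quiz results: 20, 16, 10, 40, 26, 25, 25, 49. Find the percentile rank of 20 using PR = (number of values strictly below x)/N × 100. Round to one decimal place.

25.0

N = 8.
Strictly below 20: 2. Equal to 20: 1.
PR = 2/8 × 100 = 25.0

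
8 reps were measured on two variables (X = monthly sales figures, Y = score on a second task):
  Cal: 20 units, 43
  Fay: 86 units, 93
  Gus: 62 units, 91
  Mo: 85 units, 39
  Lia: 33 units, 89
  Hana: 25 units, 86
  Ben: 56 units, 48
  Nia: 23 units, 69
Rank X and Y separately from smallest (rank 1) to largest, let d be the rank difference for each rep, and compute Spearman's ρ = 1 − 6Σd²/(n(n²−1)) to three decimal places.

Ranks of variable 1: 1, 8, 6, 7, 4, 3, 5, 2
Ranks of variable 2: 2, 8, 7, 1, 6, 5, 3, 4
d = r₁ − r₂: -1, 0, -1, 6, -2, -2, 2, -2
d²: 1, 0, 1, 36, 4, 4, 4, 4; Σd² = 54
ρ = 1 − 6·54/(8·63) = 1 − 324/504 = 0.357

0.357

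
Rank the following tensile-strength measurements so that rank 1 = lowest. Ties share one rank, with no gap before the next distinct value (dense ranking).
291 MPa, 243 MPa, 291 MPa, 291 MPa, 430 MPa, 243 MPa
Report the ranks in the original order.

Sorted (ascending): 243, 243, 291, 291, 291, 430
The 2 values of 243 share dense rank 1.
The 3 values of 291 share dense rank 2.
Remaining distinct values take the next consecutive integers.

2, 1, 2, 2, 3, 1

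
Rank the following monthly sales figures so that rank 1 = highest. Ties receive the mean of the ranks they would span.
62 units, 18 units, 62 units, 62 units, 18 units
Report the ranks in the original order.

Sorted (descending): 62, 62, 62, 18, 18
The 3 values of 62 occupy positions 1–3 → average rank 2.
The 2 values of 18 occupy positions 4–5 → average rank (4+5)/2 = 4.5.

2, 4.5, 2, 2, 4.5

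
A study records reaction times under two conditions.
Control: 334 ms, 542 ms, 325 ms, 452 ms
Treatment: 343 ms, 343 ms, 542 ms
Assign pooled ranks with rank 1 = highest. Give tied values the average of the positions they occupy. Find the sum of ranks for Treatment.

Sorted (descending): 542, 542, 452, 343, 343, 334, 325
The 2 values of 542 occupy positions 1–2 → average rank (1+2)/2 = 1.5.
The 2 values of 343 occupy positions 4–5 → average rank (4+5)/2 = 4.5.
Treatment values → pooled ranks: 343→4.5, 343→4.5, 542→1.5
Rank sum = 4.5 + 4.5 + 1.5 = 10.5

10.5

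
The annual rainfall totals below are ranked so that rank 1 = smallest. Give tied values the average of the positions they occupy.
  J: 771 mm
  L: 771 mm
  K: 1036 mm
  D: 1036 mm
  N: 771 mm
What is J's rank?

2

Sorted (ascending): 771, 771, 771, 1036, 1036
The 3 values of 771 occupy positions 1–3 → average rank 2.
The 2 values of 1036 occupy positions 4–5 → average rank (4+5)/2 = 4.5.
J has value 771 mm → rank 2.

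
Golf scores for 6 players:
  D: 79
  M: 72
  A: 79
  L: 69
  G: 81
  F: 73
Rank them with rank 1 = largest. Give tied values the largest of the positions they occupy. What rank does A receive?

Sorted (descending): 81, 79, 79, 73, 72, 69
The 2 values of 79 occupy positions 2–3 → each gets rank 3.
A has value 79 → rank 3.

3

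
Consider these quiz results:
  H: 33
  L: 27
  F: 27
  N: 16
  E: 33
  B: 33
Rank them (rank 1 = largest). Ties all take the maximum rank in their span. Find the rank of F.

Sorted (descending): 33, 33, 33, 27, 27, 16
The 3 values of 33 occupy positions 1–3 → each gets rank 3.
The 2 values of 27 occupy positions 4–5 → each gets rank 5.
F has value 27 → rank 5.

5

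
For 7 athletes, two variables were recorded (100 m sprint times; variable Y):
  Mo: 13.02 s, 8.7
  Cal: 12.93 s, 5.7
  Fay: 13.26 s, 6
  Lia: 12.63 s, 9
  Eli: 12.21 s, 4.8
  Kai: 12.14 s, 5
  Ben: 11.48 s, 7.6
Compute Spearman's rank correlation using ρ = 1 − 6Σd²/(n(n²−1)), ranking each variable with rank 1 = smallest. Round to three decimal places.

0.250

Ranks of variable 1: 6, 5, 7, 4, 3, 2, 1
Ranks of variable 2: 6, 3, 4, 7, 1, 2, 5
d = r₁ − r₂: 0, 2, 3, -3, 2, 0, -4
d²: 0, 4, 9, 9, 4, 0, 16; Σd² = 42
ρ = 1 − 6·42/(7·48) = 1 − 252/336 = 0.250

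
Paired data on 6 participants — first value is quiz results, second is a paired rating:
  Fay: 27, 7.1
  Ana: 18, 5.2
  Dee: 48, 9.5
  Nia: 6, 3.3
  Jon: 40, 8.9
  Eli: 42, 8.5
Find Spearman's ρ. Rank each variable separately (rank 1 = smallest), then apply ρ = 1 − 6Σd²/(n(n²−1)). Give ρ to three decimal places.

0.943

Ranks of variable 1: 3, 2, 6, 1, 4, 5
Ranks of variable 2: 3, 2, 6, 1, 5, 4
d = r₁ − r₂: 0, 0, 0, 0, -1, 1
d²: 0, 0, 0, 0, 1, 1; Σd² = 2
ρ = 1 − 6·2/(6·35) = 1 − 12/210 = 0.943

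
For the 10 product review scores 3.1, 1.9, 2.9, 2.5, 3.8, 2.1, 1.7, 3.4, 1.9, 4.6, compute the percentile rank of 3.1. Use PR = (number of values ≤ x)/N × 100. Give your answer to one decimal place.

70.0

N = 10.
Strictly below 3.1: 6. Equal to 3.1: 1.
PR = 7/10 × 100 = 70.0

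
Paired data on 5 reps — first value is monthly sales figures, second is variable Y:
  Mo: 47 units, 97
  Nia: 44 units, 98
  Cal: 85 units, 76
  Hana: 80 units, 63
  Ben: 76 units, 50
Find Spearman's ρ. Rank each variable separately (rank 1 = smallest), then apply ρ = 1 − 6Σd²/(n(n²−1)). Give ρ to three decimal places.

-0.600

Ranks of variable 1: 2, 1, 5, 4, 3
Ranks of variable 2: 4, 5, 3, 2, 1
d = r₁ − r₂: -2, -4, 2, 2, 2
d²: 4, 16, 4, 4, 4; Σd² = 32
ρ = 1 − 6·32/(5·24) = 1 − 192/120 = -0.600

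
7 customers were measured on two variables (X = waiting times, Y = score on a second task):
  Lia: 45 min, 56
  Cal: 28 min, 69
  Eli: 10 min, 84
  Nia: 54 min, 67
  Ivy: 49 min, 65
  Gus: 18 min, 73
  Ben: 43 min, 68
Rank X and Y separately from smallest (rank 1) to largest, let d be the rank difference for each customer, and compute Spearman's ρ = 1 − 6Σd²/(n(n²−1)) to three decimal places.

Ranks of variable 1: 5, 3, 1, 7, 6, 2, 4
Ranks of variable 2: 1, 5, 7, 3, 2, 6, 4
d = r₁ − r₂: 4, -2, -6, 4, 4, -4, 0
d²: 16, 4, 36, 16, 16, 16, 0; Σd² = 104
ρ = 1 − 6·104/(7·48) = 1 − 624/336 = -0.857

-0.857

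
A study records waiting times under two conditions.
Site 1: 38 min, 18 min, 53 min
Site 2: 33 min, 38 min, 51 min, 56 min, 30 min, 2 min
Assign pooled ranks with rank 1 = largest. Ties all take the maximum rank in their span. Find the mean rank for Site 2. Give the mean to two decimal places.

Sorted (descending): 56, 53, 51, 38, 38, 33, 30, 18, 2
The 2 values of 38 occupy positions 4–5 → each gets rank 5.
Site 2 values → pooled ranks: 33→6, 38→5, 51→3, 56→1, 30→7, 2→9
Mean rank = (6 + 5 + 3 + 1 + 7 + 9) / 6 = 5.17

5.17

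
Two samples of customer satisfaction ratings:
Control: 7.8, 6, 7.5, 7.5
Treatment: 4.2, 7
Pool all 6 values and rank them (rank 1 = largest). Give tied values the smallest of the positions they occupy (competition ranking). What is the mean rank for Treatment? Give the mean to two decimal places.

Sorted (descending): 7.8, 7.5, 7.5, 7, 6, 4.2
The 2 values of 7.5 occupy positions 2–3 → each gets rank 2.
Treatment values → pooled ranks: 4.2→6, 7→4
Mean rank = (6 + 4) / 2 = 5.00

5.00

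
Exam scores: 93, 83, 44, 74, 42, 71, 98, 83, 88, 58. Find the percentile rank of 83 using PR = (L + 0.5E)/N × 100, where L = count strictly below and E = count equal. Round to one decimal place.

60.0

N = 10.
Strictly below 83: 5. Equal to 83: 2.
PR = (5 + 0.5·2)/10 × 100 = 60.0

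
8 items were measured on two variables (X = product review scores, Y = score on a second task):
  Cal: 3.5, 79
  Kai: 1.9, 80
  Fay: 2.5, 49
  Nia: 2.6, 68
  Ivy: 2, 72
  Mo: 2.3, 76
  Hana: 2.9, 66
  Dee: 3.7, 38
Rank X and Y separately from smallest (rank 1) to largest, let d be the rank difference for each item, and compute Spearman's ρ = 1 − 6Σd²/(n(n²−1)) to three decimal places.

Ranks of variable 1: 7, 1, 4, 5, 2, 3, 6, 8
Ranks of variable 2: 7, 8, 2, 4, 5, 6, 3, 1
d = r₁ − r₂: 0, -7, 2, 1, -3, -3, 3, 7
d²: 0, 49, 4, 1, 9, 9, 9, 49; Σd² = 130
ρ = 1 − 6·130/(8·63) = 1 − 780/504 = -0.548

-0.548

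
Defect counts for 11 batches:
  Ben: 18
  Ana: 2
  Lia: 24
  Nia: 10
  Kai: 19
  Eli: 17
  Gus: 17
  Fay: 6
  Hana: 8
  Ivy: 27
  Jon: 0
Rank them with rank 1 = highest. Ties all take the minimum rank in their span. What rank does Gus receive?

5

Sorted (descending): 27, 24, 19, 18, 17, 17, 10, 8, 6, 2, 0
The 2 values of 17 occupy positions 5–6 → each gets rank 5.
Gus has value 17 → rank 5.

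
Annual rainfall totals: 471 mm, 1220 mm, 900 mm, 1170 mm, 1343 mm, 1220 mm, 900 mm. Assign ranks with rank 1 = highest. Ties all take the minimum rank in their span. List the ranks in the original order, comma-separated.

Sorted (descending): 1343, 1220, 1220, 1170, 900, 900, 471
The 2 values of 1220 occupy positions 2–3 → each gets rank 2.
The 2 values of 900 occupy positions 5–6 → each gets rank 5.

7, 2, 5, 4, 1, 2, 5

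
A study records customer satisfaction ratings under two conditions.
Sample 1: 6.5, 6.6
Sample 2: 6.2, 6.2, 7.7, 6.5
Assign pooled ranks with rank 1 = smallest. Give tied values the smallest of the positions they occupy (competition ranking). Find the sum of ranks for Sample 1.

Sorted (ascending): 6.2, 6.2, 6.5, 6.5, 6.6, 7.7
The 2 values of 6.2 occupy positions 1–2 → each gets rank 1.
The 2 values of 6.5 occupy positions 3–4 → each gets rank 3.
Sample 1 values → pooled ranks: 6.5→3, 6.6→5
Rank sum = 3 + 5 = 8

8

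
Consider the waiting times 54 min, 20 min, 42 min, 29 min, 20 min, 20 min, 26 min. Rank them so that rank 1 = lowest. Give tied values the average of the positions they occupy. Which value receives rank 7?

Sorted (ascending): 20, 20, 20, 26, 29, 42, 54
The 3 values of 20 occupy positions 1–3 → average rank 2.
Rank 7 → value 54.

54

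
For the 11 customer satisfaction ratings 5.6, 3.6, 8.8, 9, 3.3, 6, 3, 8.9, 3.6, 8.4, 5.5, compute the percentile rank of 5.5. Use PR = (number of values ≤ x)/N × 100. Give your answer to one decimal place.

N = 11.
Strictly below 5.5: 4. Equal to 5.5: 1.
PR = 5/11 × 100 = 45.5

45.5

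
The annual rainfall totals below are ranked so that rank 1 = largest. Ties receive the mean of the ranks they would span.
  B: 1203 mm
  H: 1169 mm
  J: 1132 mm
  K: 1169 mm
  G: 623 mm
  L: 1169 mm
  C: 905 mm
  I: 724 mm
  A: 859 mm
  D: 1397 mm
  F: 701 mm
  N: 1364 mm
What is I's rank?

10

Sorted (descending): 1397, 1364, 1203, 1169, 1169, 1169, 1132, 905, 859, 724, 701, 623
The 3 values of 1169 occupy positions 4–6 → average rank 5.
I has value 724 mm → rank 10.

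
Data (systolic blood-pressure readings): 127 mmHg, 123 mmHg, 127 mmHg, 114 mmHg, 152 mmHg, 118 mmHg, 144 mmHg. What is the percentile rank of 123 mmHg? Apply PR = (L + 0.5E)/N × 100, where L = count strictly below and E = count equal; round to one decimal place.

35.7

N = 7.
Strictly below 123: 2. Equal to 123: 1.
PR = (2 + 0.5·1)/7 × 100 = 35.7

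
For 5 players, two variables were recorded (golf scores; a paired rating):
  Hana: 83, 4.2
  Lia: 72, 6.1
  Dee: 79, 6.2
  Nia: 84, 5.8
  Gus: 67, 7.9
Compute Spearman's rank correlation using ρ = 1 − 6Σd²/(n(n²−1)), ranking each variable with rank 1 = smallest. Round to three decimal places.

-0.800

Ranks of variable 1: 4, 2, 3, 5, 1
Ranks of variable 2: 1, 3, 4, 2, 5
d = r₁ − r₂: 3, -1, -1, 3, -4
d²: 9, 1, 1, 9, 16; Σd² = 36
ρ = 1 − 6·36/(5·24) = 1 − 216/120 = -0.800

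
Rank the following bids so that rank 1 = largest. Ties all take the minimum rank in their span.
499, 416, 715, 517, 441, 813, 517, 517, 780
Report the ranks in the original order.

7, 9, 3, 4, 8, 1, 4, 4, 2

Sorted (descending): 813, 780, 715, 517, 517, 517, 499, 441, 416
The 3 values of 517 occupy positions 4–6 → each gets rank 4.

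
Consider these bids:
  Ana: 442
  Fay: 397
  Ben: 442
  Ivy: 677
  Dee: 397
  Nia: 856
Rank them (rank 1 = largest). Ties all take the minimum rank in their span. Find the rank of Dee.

Sorted (descending): 856, 677, 442, 442, 397, 397
The 2 values of 442 occupy positions 3–4 → each gets rank 3.
The 2 values of 397 occupy positions 5–6 → each gets rank 5.
Dee has value 397 → rank 5.

5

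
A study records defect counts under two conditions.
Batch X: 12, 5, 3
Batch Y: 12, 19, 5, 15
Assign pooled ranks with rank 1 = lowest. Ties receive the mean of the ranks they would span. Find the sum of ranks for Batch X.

Sorted (ascending): 3, 5, 5, 12, 12, 15, 19
The 2 values of 5 occupy positions 2–3 → average rank (2+3)/2 = 2.5.
The 2 values of 12 occupy positions 4–5 → average rank (4+5)/2 = 4.5.
Batch X values → pooled ranks: 12→4.5, 5→2.5, 3→1
Rank sum = 4.5 + 2.5 + 1 = 8

8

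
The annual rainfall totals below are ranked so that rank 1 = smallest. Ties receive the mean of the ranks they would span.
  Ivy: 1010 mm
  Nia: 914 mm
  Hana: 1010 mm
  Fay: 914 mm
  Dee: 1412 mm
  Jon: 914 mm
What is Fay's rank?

2

Sorted (ascending): 914, 914, 914, 1010, 1010, 1412
The 3 values of 914 occupy positions 1–3 → average rank 2.
The 2 values of 1010 occupy positions 4–5 → average rank (4+5)/2 = 4.5.
Fay has value 914 mm → rank 2.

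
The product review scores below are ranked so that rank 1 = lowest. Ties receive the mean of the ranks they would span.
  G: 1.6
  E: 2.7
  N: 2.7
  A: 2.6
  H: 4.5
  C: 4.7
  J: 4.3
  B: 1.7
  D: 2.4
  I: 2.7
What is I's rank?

Sorted (ascending): 1.6, 1.7, 2.4, 2.6, 2.7, 2.7, 2.7, 4.3, 4.5, 4.7
The 3 values of 2.7 occupy positions 5–7 → average rank 6.
I has value 2.7 → rank 6.

6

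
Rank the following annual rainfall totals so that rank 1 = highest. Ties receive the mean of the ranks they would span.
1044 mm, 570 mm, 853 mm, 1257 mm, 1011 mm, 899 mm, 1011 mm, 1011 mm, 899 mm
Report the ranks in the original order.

2, 9, 8, 1, 4, 6.5, 4, 4, 6.5

Sorted (descending): 1257, 1044, 1011, 1011, 1011, 899, 899, 853, 570
The 3 values of 1011 occupy positions 3–5 → average rank 4.
The 2 values of 899 occupy positions 6–7 → average rank (6+7)/2 = 6.5.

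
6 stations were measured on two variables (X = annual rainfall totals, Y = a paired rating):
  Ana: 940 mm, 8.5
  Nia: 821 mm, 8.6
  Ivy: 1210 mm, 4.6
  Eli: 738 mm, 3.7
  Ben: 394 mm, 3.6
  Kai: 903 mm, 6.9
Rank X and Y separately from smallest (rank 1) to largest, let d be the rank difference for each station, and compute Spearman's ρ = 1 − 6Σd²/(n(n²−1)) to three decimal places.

Ranks of variable 1: 5, 3, 6, 2, 1, 4
Ranks of variable 2: 5, 6, 3, 2, 1, 4
d = r₁ − r₂: 0, -3, 3, 0, 0, 0
d²: 0, 9, 9, 0, 0, 0; Σd² = 18
ρ = 1 − 6·18/(6·35) = 1 − 108/210 = 0.486

0.486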